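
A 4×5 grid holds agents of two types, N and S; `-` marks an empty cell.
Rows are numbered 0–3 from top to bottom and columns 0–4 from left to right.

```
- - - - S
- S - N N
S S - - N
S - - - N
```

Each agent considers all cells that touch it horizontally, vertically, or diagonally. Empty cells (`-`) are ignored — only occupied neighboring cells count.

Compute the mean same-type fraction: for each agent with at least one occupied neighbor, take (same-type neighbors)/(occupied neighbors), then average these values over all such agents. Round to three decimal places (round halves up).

(0,4)S 0/2
(1,1)S 2/2
(1,3)N 2/3
(1,4)N 2/3
(2,0)S 3/3
(2,1)S 3/3
(2,4)N 3/3
(3,0)S 2/2
(3,4)N 1/1
Sum over 9 agents: 0/2 + 2/2 + 2/3 + 2/3 + 3/3 + 3/3 + 3/3 + 2/2 + 1/1 = 22/3; mean = 22/3 ÷ 9 = 22/27 = 0.814814… → 0.815.

0.815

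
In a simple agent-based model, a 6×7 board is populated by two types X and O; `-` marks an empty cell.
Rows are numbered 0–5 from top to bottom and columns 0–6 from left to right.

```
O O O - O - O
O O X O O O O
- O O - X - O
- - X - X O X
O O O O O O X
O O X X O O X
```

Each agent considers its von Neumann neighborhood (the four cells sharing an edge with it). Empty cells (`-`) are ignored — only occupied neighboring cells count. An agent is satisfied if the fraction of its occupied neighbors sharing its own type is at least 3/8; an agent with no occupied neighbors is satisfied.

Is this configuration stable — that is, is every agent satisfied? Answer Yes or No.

No

Row 0: (0,0)O 2/2 satisfied · (0,1)O 3/3 satisfied · (0,2)O 1/2 satisfied · (0,4)O 1/1 satisfied · (0,6)O 1/1 satisfied
Row 1: (1,0)O 2/2 satisfied · (1,1)O 3/4 satisfied · (1,2)X 0/4 not · (1,3)O 1/2 satisfied · (1,4)O 3/4 satisfied · (1,5)O 2/2 satisfied · (1,6)O 3/3 satisfied
Row 2: (2,1)O 2/2 satisfied · (2,2)O 1/3 not · (2,4)X 1/2 satisfied · (2,6)O 1/2 satisfied
Row 3: (3,2)X 0/2 not · (3,4)X 1/3 not · (3,5)O 1/3 not · (3,6)X 1/3 not
Row 4: (4,0)O 2/2 satisfied · (4,1)O 3/3 satisfied · (4,2)O 2/4 satisfied · (4,3)O 2/3 satisfied · (4,4)O 3/4 satisfied · (4,5)O 3/4 satisfied · (4,6)X 2/3 satisfied
Row 5: (5,0)O 2/2 satisfied · (5,1)O 2/3 satisfied · (5,2)X 1/3 not · (5,3)X 1/3 not · (5,4)O 2/3 satisfied · (5,5)O 2/3 satisfied · (5,6)X 1/2 satisfied
For instance (1,2) has only 0/4 same-type neighbors, below 3/8.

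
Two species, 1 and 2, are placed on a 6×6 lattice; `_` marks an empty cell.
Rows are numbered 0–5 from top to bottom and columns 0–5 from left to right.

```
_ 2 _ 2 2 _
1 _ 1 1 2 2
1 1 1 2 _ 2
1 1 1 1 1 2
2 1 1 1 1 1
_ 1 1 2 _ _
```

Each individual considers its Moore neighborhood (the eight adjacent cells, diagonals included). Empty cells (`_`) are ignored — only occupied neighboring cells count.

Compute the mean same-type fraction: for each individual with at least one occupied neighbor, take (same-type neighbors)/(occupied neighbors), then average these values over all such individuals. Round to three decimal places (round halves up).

0.644

(0,1)2 0/2
(0,3)2 2/4
(0,4)2 3/4
(1,0)1 2/3
(1,2)1 3/6
(1,3)1 2/6
(1,4)2 5/6
(1,5)2 3/3
(2,0)1 4/4
(2,1)1 7/7
(2,2)1 6/7
(2,3)2 1/7
(2,5)2 3/4
(3,0)1 4/5
(3,1)1 7/8
(3,2)1 7/8
(3,3)1 6/7
(3,4)1 4/7
(3,5)2 1/4
(4,0)2 0/4
(4,1)1 6/7
(4,2)1 7/8
(4,3)1 6/7
(4,4)1 4/6
(4,5)1 2/3
(5,1)1 3/4
(5,2)1 4/5
(5,3)2 0/4
Sum over 28 individuals: 0/2 + 2/4 + 3/4 + 2/3 + 3/6 + 2/6 + 5/6 + 3/3 + 4/4 + 7/7 + 6/7 + 1/7 + 3/4 + 4/5 + 7/8 + 7/8 + 6/7 + 4/7 + 1/4 + 0/4 + 6/7 + 7/8 + 6/7 + 4/6 + 2/3 + 3/4 + 4/5 + 0/4 = 15149/840; mean = 15149/840 ÷ 28 = 15149/23520 = 0.644090… → 0.644.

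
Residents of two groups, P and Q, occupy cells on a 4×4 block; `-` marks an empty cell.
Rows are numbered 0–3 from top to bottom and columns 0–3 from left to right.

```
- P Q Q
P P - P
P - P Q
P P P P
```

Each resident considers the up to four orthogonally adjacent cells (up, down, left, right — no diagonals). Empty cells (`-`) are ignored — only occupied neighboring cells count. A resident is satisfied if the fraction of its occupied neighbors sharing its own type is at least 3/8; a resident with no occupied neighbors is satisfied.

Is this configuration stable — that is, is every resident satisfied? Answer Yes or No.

No

Row 0: (0,1)P 1/2 ok · (0,2)Q 1/2 ok · (0,3)Q 1/2 ok
Row 1: (1,0)P 2/2 ok · (1,1)P 2/2 ok · (1,3)P 0/2 unhappy
Row 2: (2,0)P 2/2 ok · (2,2)P 1/2 ok · (2,3)Q 0/3 unhappy
Row 3: (3,0)P 2/2 ok · (3,1)P 2/2 ok · (3,2)P 3/3 ok · (3,3)P 1/2 ok
For instance (1,3) has only 0/2 same-type neighbors, below 3/8.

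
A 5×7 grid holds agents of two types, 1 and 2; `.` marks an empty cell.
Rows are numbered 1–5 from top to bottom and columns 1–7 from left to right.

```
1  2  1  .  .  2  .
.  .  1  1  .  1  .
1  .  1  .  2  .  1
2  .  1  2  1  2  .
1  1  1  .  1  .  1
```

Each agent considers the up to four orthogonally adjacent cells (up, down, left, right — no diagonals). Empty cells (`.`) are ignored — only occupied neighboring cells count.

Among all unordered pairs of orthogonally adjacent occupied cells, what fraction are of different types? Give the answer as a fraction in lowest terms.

9/17

Scan each occupied cell's neighbors to the right and below so each pair is counted once.
Row 1: 1(1,1)–2(1,2)≠ 2(1,2)–1(1,3)≠ 1(1,3)–1(2,3)= 2(1,6)–1(2,6)≠  → 3/4 unlike.
Row 2: 1(2,3)–1(2,4)= 1(2,3)–1(3,3)=  → 0/2 unlike.
Row 3: 1(3,1)–2(4,1)≠ 1(3,3)–1(4,3)= 2(3,5)–1(4,5)≠  → 2/3 unlike.
Row 4: 2(4,1)–1(5,1)≠ 1(4,3)–2(4,4)≠ 1(4,3)–1(5,3)= 2(4,4)–1(4,5)≠ 1(4,5)–2(4,6)≠ 1(4,5)–1(5,5)=  → 4/6 unlike.
Row 5: 1(5,1)–1(5,2)= 1(5,2)–1(5,3)=  → 0/2 unlike.
Total adjacent occupied pairs: 17; unlike-type pairs: 9.
9/17 is already in lowest terms.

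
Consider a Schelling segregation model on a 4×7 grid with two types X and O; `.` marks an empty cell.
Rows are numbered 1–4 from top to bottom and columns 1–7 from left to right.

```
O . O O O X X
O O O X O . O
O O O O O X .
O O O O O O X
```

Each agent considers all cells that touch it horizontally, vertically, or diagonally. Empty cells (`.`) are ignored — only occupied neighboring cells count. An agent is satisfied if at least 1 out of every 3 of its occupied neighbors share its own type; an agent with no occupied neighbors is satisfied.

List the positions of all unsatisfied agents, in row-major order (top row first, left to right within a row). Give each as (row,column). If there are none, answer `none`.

(1,6), (2,4), (2,7), (3,6)

(1,1)O 2/2 satisfied
(1,3)O 3/4 satisfied
(1,4)O 4/5 satisfied
(1,5)O 2/4 satisfied
(1,6)X 1/4 not
(1,7)X 1/2 satisfied
(2,1)O 4/4 satisfied
(2,2)O 7/7 satisfied
(2,3)O 6/7 satisfied
(2,4)X 0/8 not
(2,5)O 4/7 satisfied
(2,7)O 0/3 not
(3,1)O 5/5 satisfied
(3,2)O 8/8 satisfied
(3,3)O 7/8 satisfied
(3,4)O 7/8 satisfied
(3,5)O 5/7 satisfied
(3,6)X 1/6 not
(4,1)O 3/3 satisfied
(4,2)O 5/5 satisfied
(4,3)O 5/5 satisfied
(4,4)O 5/5 satisfied
(4,5)O 4/5 satisfied
(4,6)O 2/4 satisfied
(4,7)X 1/2 satisfied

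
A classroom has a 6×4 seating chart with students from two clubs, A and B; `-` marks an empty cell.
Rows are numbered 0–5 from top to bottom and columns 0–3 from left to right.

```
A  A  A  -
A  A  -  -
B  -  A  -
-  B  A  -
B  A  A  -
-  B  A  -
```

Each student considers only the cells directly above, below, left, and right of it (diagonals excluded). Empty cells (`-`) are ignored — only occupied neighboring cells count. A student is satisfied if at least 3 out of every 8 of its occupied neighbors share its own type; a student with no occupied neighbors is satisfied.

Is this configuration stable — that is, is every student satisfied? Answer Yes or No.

Row 0: (0,0)A 2/2 ✓ · (0,1)A 3/3 ✓ · (0,2)A 1/1 ✓
Row 1: (1,0)A 2/3 ✓ · (1,1)A 2/2 ✓
Row 2: (2,0)B 0/1 ✗ · (2,2)A 1/1 ✓
Row 3: (3,1)B 0/2 ✗ · (3,2)A 2/3 ✓
Row 4: (4,0)B 0/1 ✗ · (4,1)A 1/4 ✗ · (4,2)A 3/3 ✓
Row 5: (5,1)B 0/2 ✗ · (5,2)A 1/2 ✓
For instance (2,0) has only 0/1 same-type neighbors, below 3/8.

No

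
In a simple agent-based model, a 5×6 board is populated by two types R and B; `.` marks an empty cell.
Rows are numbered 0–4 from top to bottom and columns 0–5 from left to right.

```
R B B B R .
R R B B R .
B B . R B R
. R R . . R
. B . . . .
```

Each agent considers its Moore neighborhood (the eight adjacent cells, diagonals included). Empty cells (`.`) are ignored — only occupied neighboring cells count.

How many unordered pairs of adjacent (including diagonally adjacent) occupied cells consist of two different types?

24

Scan each occupied cell's neighbors to the right and below (and the two forward diagonals) so each pair is counted once.
From row 0: 7 unlike of 17 pairs (running 7/17).
From row 1: 9 unlike of 15 pairs (running 16/32).
From row 2: 6 unlike of 9 pairs (running 22/41).
From row 3: 2 unlike of 3 pairs (running 24/44).
Total adjacent occupied pairs: 44; unlike-type pairs: 24.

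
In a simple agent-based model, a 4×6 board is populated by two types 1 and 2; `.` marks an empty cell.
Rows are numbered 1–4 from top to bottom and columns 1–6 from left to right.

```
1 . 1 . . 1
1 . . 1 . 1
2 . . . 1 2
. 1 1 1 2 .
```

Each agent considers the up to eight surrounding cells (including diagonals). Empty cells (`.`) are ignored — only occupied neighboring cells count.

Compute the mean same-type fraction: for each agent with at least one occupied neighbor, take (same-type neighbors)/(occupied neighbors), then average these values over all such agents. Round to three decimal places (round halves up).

0.662

(1,1)1 1/1
(1,3)1 1/1
(1,6)1 1/1
(2,1)1 1/2
(2,4)1 2/2
(2,6)1 2/3
(3,1)2 0/2
(3,5)1 3/5
(3,6)2 1/3
(4,2)1 1/2
(4,3)1 2/2
(4,4)1 2/3
(4,5)2 1/3
Sum over 13 agents: 1/1 + 1/1 + 1/1 + 1/2 + 2/2 + 2/3 + 0/2 + 3/5 + 1/3 + 1/2 + 2/2 + 2/3 + 1/3 = 43/5; mean = 43/5 ÷ 13 = 43/65 = 0.661538… → 0.662.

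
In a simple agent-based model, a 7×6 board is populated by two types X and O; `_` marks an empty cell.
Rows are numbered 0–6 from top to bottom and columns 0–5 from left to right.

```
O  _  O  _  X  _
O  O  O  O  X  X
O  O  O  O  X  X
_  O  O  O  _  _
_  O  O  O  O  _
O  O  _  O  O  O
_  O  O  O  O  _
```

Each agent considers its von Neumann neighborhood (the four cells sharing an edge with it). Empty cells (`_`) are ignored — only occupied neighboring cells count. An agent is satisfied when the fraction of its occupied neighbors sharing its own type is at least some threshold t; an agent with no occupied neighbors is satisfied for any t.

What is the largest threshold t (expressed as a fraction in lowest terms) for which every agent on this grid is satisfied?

2/3

(0,0)O 1/1
(0,2)O 1/1
(0,4)X 1/1
(1,0)O 3/3
(1,1)O 3/3
(1,2)O 4/4
(1,3)O 2/3
(1,4)X 3/4
(1,5)X 2/2
(2,0)O 2/2
(2,1)O 4/4
(2,2)O 4/4
(2,3)O 3/4
(2,4)X 2/3
(2,5)X 2/2
(3,1)O 3/3
(3,2)O 4/4
(3,3)O 3/3
(4,1)O 3/3
(4,2)O 3/3
(4,3)O 4/4
(4,4)O 2/2
(5,0)O 1/1
(5,1)O 3/3
(5,3)O 3/3
(5,4)O 4/4
(5,5)O 1/1
(6,1)O 2/2
(6,2)O 2/2
(6,3)O 3/3
(6,4)O 2/2
The smallest same-type fraction is 2/3 at (1,3), which reduces to 2/3. Any threshold above that leaves this agent unsatisfied.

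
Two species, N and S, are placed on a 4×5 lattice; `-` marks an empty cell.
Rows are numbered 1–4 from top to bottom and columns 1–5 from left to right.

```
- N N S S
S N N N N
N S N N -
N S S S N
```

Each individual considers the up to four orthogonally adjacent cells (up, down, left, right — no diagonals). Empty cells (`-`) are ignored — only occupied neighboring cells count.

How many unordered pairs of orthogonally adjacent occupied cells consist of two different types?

12

Scan each occupied cell's neighbors to the right and below so each pair is counted once.
From row 1: 3 unlike of 7 pairs (running 3/7).
From row 2: 3 unlike of 8 pairs (running 6/15).
From row 3: 4 unlike of 7 pairs (running 10/22).
From row 4: 2 unlike of 4 pairs (running 12/26).
Total adjacent occupied pairs: 26; unlike-type pairs: 12.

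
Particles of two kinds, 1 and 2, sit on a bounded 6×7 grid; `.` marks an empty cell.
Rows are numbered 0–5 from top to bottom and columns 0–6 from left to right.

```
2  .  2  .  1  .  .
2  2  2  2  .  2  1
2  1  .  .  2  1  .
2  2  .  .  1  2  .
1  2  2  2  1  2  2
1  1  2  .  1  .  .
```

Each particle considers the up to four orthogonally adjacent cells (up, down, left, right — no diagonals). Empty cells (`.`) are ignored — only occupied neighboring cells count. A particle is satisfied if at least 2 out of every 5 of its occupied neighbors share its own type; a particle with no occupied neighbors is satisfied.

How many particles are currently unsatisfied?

9

(0,0)2 1/1 satisfied
(0,2)2 1/1 satisfied
(0,4)1 0/0 satisfied
(1,0)2 3/3 satisfied
(1,1)2 2/3 satisfied
(1,2)2 3/3 satisfied
(1,3)2 1/1 satisfied
(1,5)2 0/2 not
(1,6)1 0/1 not
(2,0)2 2/3 satisfied
(2,1)1 0/3 not
(2,4)2 0/2 not
(2,5)1 0/3 not
(3,0)2 2/3 satisfied
(3,1)2 2/3 satisfied
(3,4)1 1/3 not
(3,5)2 1/3 not
(4,0)1 1/3 not
(4,1)2 2/4 satisfied
(4,2)2 3/3 satisfied
(4,3)2 1/2 satisfied
(4,4)1 2/4 satisfied
(4,5)2 2/3 satisfied
(4,6)2 1/1 satisfied
(5,0)1 2/2 satisfied
(5,1)1 1/3 not
(5,2)2 1/2 satisfied
(5,4)1 1/1 satisfied
Unsatisfied: (1,5), (1,6), (2,1), (2,4), (2,5), (3,4), (3,5), (4,0), (5,1) — 9 in total.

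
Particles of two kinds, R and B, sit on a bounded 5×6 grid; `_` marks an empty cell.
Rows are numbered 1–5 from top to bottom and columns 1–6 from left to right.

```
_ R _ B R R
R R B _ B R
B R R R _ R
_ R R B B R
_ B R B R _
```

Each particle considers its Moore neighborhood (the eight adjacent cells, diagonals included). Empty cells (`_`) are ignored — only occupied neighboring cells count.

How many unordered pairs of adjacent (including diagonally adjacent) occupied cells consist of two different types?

30

Scan each occupied cell's neighbors to the right and below (and the two forward diagonals) so each pair is counted once.
From row 1: 4 unlike of 11 pairs (running 4/11).
From row 2: 9 unlike of 14 pairs (running 13/25).
From row 3: 6 unlike of 14 pairs (running 19/39).
From row 4: 8 unlike of 15 pairs (running 27/54).
From row 5: 3 unlike of 3 pairs (running 30/57).
Total adjacent occupied pairs: 57; unlike-type pairs: 30.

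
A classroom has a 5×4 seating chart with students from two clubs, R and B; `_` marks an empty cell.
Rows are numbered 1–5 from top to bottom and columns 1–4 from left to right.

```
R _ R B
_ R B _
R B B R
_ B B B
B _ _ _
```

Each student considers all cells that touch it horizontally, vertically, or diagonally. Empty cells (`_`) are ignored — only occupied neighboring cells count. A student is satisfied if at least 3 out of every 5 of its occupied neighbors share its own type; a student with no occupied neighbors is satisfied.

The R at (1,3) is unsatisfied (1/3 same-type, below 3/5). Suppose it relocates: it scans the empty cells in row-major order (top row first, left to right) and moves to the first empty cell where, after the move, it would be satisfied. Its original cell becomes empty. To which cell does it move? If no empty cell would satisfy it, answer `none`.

(1,2)

Vacating (1,3). Empty cells in order:
  (1,2): 2/3 same-type → satisfied — stop here.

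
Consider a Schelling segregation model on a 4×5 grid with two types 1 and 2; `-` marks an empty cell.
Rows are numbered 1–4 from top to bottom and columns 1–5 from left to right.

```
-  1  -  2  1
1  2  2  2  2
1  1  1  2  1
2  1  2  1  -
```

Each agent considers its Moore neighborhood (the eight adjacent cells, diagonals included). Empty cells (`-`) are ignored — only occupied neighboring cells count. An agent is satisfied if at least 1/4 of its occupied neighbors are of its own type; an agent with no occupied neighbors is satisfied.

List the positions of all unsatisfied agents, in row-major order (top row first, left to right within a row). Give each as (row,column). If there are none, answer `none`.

(1,5), (2,2), (4,1), (4,3)

Row 1: (1,2)1 1/3 satisfied · (1,4)2 3/4 satisfied · (1,5)1 0/3 not
Row 2: (2,1)1 3/4 satisfied · (2,2)2 1/6 not · (2,3)2 4/7 satisfied · (2,4)2 4/7 satisfied · (2,5)2 3/5 satisfied
Row 3: (3,1)1 3/5 satisfied · (3,2)1 4/8 satisfied · (3,3)1 3/8 satisfied · (3,4)2 4/7 satisfied · (3,5)1 1/4 satisfied
Row 4: (4,1)2 0/3 not · (4,2)1 3/5 satisfied · (4,3)2 1/5 not · (4,4)1 2/4 satisfied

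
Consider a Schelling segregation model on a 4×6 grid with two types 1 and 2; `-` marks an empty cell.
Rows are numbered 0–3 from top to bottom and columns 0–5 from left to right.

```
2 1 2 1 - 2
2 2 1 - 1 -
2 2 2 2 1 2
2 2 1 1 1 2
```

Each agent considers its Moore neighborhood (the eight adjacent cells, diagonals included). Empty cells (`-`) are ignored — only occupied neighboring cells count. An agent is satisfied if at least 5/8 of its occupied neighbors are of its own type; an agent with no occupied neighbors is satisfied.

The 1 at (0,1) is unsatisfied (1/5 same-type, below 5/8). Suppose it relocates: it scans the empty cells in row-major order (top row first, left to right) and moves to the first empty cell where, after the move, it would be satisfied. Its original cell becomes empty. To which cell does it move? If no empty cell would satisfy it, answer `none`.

Vacating (0,1). Empty cells in order:
  (0,4): 2/3 same-type → satisfied — stop here.

(0,4)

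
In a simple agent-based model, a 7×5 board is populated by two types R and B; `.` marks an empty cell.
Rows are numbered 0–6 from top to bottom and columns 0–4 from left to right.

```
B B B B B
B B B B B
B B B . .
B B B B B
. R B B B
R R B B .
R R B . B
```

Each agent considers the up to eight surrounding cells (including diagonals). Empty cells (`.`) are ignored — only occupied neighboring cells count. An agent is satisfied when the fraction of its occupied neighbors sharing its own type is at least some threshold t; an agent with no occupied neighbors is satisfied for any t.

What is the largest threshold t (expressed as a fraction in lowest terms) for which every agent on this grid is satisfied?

2/7

(0,0)B 3/3
(0,1)B 5/5
(0,2)B 5/5
(0,3)B 5/5
(0,4)B 3/3
(1,0)B 5/5
(1,1)B 8/8
(1,2)B 7/7
(1,3)B 6/6
(1,4)B 3/3
(2,0)B 5/5
(2,1)B 8/8
(2,2)B 7/7
(3,0)B 3/4
(3,1)B 6/7
(3,2)B 6/7
(3,3)B 6/6
(3,4)B 3/3
(4,1)R 2/7
(4,2)B 6/8
(4,3)B 7/7
(4,4)B 4/4
(5,0)R 4/4
(5,1)R 4/7
(5,2)B 4/7
(5,3)B 6/6
(6,0)R 3/3
(6,1)R 3/5
(6,2)B 2/4
(6,4)B 1/1
The smallest same-type fraction is 2/7 at (4,1), which reduces to 2/7. Any threshold above that leaves this agent unsatisfied.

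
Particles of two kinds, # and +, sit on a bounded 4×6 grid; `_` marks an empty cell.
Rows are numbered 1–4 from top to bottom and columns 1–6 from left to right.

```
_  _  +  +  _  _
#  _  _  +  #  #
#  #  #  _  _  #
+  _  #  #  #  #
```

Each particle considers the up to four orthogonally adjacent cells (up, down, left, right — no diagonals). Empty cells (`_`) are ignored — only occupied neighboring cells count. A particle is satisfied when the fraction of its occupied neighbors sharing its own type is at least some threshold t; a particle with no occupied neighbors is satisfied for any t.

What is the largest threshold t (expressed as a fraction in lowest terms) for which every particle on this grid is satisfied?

0/1

(1,3)+ 1/1
(1,4)+ 2/2
(2,1)# 1/1
(2,4)+ 1/2
(2,5)# 1/2
(2,6)# 2/2
(3,1)# 2/3
(3,2)# 2/2
(3,3)# 2/2
(3,6)# 2/2
(4,1)+ 0/1
(4,3)# 2/2
(4,4)# 2/2
(4,5)# 2/2
(4,6)# 2/2
The smallest same-type fraction is 0/1 at (4,1), which reduces to 0/1. Any threshold above that leaves this particle unsatisfied.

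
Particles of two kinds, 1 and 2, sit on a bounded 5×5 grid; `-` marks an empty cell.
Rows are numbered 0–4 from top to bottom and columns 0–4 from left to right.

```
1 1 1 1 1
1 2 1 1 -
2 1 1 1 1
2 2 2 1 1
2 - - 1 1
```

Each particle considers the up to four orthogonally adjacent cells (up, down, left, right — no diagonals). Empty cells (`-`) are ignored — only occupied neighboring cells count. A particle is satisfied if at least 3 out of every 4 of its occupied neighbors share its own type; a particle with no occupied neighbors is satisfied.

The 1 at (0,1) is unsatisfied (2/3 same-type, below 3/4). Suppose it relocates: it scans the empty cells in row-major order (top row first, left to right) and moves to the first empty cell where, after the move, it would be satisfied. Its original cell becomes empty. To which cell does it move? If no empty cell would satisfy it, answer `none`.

Vacating (0,1). Empty cells in order:
  (1,4): 3/3 same-type → satisfied — stop here.

(1,4)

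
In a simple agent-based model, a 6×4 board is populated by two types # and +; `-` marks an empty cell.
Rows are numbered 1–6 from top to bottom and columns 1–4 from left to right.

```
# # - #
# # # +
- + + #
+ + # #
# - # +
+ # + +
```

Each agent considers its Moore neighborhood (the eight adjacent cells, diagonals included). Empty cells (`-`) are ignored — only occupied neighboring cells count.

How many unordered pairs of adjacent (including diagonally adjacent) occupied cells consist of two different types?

24

Scan each occupied cell's neighbors to the right and below (and the two forward diagonals) so each pair is counted once.
From row 1: 1 unlike of 8 pairs (running 1/8).
From row 2: 7 unlike of 11 pairs (running 8/19).
From row 3: 4 unlike of 10 pairs (running 12/29).
From row 4: 6 unlike of 10 pairs (running 18/39).
From row 5: 4 unlike of 8 pairs (running 22/47).
From row 6: 2 unlike of 3 pairs (running 24/50).
Total adjacent occupied pairs: 50; unlike-type pairs: 24.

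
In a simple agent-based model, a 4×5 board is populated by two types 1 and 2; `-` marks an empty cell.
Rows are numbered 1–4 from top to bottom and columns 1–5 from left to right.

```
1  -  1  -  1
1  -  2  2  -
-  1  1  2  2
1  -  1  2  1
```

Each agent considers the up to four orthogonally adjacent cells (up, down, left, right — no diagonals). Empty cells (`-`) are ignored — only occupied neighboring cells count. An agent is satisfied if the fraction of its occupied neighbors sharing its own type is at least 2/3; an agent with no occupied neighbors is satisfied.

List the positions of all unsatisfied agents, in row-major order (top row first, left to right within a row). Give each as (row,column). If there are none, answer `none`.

(1,3), (2,3), (3,3), (3,5), (4,3), (4,4), (4,5)

Row 1: (1,1)1 1/1 ✓ · (1,3)1 0/1 ✗ · (1,5)1 0/0 ✓
Row 2: (2,1)1 1/1 ✓ · (2,3)2 1/3 ✗ · (2,4)2 2/2 ✓
Row 3: (3,2)1 1/1 ✓ · (3,3)1 2/4 ✗ · (3,4)2 3/4 ✓ · (3,5)2 1/2 ✗
Row 4: (4,1)1 0/0 ✓ · (4,3)1 1/2 ✗ · (4,4)2 1/3 ✗ · (4,5)1 0/2 ✗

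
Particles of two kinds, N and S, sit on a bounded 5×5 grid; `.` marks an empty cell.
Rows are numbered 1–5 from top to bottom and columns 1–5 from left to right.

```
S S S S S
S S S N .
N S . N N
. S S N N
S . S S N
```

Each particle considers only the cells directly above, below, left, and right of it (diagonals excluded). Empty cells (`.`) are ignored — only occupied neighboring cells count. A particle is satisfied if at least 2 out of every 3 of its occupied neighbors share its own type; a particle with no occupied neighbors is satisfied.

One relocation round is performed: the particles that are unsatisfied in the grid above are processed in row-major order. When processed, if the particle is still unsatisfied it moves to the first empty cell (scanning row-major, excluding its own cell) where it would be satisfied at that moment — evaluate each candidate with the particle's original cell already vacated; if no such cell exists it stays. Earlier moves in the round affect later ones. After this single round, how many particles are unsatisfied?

Initially unsatisfied (in order): (2,4), (3,1), (4,4), (5,4), (5,5).
  (2,4): no empty cell satisfies it; stays.
  (3,1) → (2,5).
  (4,4): no empty cell satisfies it; stays.
  (5,4) → (3,1).
  (5,5): now satisfied by earlier moves; stays.
Resulting grid:
S S S S S
S S S N N
S S . N N
. S S N N
S . S . N
Unsatisfied now: (1,5), (2,4).

2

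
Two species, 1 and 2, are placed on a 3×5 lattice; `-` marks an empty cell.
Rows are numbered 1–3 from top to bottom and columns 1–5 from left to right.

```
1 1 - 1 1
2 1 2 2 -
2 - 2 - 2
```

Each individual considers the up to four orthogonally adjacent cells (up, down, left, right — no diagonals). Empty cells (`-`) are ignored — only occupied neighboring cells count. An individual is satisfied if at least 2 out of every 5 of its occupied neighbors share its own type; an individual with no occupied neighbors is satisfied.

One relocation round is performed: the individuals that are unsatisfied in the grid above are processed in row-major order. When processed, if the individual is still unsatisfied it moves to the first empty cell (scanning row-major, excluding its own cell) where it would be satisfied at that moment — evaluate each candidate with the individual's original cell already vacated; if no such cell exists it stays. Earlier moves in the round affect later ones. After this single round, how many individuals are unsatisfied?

0

Initially unsatisfied (in order): (2,1), (2,2).
  (2,1) → (2,5).
  (2,2): now satisfied by earlier moves; stays.
Resulting grid:
1 1 - 1 1
- 1 2 2 2
2 - 2 - 2
All satisfied now.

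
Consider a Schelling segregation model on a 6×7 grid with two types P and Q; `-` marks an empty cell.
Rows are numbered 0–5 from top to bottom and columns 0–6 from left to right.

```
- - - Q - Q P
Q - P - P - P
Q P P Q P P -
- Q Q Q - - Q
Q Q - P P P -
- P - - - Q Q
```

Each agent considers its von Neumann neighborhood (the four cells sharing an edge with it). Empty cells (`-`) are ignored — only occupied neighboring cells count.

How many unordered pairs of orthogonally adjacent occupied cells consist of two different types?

Scan each occupied cell's neighbors to the right and below so each pair is counted once.
Row 0: Q(0,5)–P(0,6)≠ P(0,6)–P(1,6)=  → 1/2 unlike.
Row 1: Q(1,0)–Q(2,0)= P(1,2)–P(2,2)= P(1,4)–P(2,4)=  → 0/3 unlike.
Row 2: Q(2,0)–P(2,1)≠ P(2,1)–P(2,2)= P(2,1)–Q(3,1)≠ P(2,2)–Q(2,3)≠ P(2,2)–Q(3,2)≠ Q(2,3)–P(2,4)≠ Q(2,3)–Q(3,3)= P(2,4)–P(2,5)=  → 5/8 unlike.
Row 3: Q(3,1)–Q(3,2)= Q(3,1)–Q(4,1)= Q(3,2)–Q(3,3)= Q(3,3)–P(4,3)≠  → 1/4 unlike.
Row 4: Q(4,0)–Q(4,1)= Q(4,1)–P(5,1)≠ P(4,3)–P(4,4)= P(4,4)–P(4,5)= P(4,5)–Q(5,5)≠  → 2/5 unlike.
Row 5: Q(5,5)–Q(5,6)=  → 0/1 unlike.
Total adjacent occupied pairs: 23; unlike-type pairs: 9.

9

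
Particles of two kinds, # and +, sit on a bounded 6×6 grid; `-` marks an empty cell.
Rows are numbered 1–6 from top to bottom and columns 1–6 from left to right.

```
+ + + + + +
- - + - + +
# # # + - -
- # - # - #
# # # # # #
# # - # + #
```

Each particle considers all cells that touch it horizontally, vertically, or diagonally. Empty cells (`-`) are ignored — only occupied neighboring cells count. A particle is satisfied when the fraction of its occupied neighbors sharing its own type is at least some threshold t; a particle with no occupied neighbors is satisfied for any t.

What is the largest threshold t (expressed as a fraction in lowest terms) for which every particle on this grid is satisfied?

(1,1)+ 1/1
(1,2)+ 3/3
(1,3)+ 3/3
(1,4)+ 4/4
(1,5)+ 4/4
(1,6)+ 3/3
(2,3)+ 4/6
(2,5)+ 5/5
(2,6)+ 3/3
(3,1)# 2/2
(3,2)# 3/4
(3,3)# 3/5
(3,4)+ 2/4
(4,2)# 6/6
(4,4)# 4/5
(4,6)# 2/2
(5,1)# 4/4
(5,2)# 5/5
(5,3)# 6/6
(5,4)# 4/5
(5,5)# 6/7
(5,6)# 3/4
(6,1)# 3/3
(6,2)# 4/4
(6,4)# 3/4
(6,5)+ 0/5
(6,6)# 2/3
The smallest same-type fraction is 0/5 at (6,5), which reduces to 0/1. Any threshold above that leaves this particle unsatisfied.

0/1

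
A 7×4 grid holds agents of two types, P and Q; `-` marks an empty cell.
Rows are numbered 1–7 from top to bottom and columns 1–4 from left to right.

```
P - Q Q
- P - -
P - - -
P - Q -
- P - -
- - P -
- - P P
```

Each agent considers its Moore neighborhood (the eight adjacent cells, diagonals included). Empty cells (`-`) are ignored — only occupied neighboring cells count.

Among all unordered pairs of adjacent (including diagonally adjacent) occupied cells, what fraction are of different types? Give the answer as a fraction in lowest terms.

Scan each occupied cell's neighbors to the right and below (and the two forward diagonals) so each pair is counted once.
From row 1: 1 unlike of 3 pairs (running 1/3).
From row 2: 0 unlike of 1 pairs (running 1/4).
From row 3: 0 unlike of 1 pairs (running 1/5).
From row 4: 1 unlike of 2 pairs (running 2/7).
From row 5: 0 unlike of 1 pairs (running 2/8).
From row 6: 0 unlike of 2 pairs (running 2/10).
From row 7: 0 unlike of 1 pairs (running 2/11).
Total adjacent occupied pairs: 11; unlike-type pairs: 2.
2/11 is already in lowest terms.

2/11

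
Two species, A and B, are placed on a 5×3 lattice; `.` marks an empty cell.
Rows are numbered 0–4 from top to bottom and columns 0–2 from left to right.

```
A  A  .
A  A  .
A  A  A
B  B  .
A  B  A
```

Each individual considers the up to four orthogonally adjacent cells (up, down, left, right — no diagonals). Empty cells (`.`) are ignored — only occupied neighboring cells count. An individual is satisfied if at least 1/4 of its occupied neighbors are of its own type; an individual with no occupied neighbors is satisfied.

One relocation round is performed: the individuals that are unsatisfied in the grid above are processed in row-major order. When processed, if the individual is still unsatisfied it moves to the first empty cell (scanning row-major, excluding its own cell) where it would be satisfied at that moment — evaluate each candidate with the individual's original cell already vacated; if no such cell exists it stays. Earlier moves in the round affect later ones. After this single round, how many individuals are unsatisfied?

Initially unsatisfied (in order): (4,0), (4,2).
  (4,0) → (0,2).
  (4,2) → (1,2).
Resulting grid:
A A A
A A A
A A A
B B .
. B .
All satisfied now.

0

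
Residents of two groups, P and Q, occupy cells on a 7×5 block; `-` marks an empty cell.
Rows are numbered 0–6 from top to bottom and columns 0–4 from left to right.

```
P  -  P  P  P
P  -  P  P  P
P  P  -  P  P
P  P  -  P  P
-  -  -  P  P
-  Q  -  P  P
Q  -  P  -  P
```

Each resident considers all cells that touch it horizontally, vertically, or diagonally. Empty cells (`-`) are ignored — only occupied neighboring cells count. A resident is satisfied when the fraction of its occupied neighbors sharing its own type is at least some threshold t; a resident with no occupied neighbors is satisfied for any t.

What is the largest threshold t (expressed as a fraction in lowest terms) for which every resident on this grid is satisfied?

(0,0)P 1/1
(0,2)P 3/3
(0,3)P 5/5
(0,4)P 3/3
(1,0)P 3/3
(1,2)P 5/5
(1,3)P 7/7
(1,4)P 5/5
(2,0)P 4/4
(2,1)P 5/5
(2,3)P 6/6
(2,4)P 5/5
(3,0)P 3/3
(3,1)P 3/3
(3,3)P 5/5
(3,4)P 5/5
(4,3)P 5/5
(4,4)P 5/5
(5,1)Q 1/2
(5,3)P 5/5
(5,4)P 4/4
(6,0)Q 1/1
(6,2)P 1/2
(6,4)P 2/2
The smallest same-type fraction is 1/2 at (5,1), which reduces to 1/2. Any threshold above that leaves this resident unsatisfied.

1/2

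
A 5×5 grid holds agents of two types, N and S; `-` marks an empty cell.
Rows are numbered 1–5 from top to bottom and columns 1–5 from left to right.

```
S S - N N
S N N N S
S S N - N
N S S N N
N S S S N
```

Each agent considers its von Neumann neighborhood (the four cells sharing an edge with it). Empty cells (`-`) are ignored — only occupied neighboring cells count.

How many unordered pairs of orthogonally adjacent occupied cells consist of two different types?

Scan each occupied cell's neighbors to the right and below so each pair is counted once.
From row 1: 2 unlike of 6 pairs (running 2/6).
From row 2: 4 unlike of 8 pairs (running 6/14).
From row 3: 3 unlike of 6 pairs (running 9/20).
From row 4: 3 unlike of 9 pairs (running 12/29).
From row 5: 2 unlike of 4 pairs (running 14/33).
Total adjacent occupied pairs: 33; unlike-type pairs: 14.

14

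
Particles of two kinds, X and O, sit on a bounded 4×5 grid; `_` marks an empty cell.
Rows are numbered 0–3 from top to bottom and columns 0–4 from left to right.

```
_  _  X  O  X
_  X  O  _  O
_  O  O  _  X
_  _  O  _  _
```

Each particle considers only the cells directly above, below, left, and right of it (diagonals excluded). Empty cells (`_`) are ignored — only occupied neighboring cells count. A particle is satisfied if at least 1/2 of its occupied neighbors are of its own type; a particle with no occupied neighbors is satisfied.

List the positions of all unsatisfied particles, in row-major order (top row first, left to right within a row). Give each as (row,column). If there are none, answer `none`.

Row 0: (0,2)X 0/2 ✗ · (0,3)O 0/2 ✗ · (0,4)X 0/2 ✗
Row 1: (1,1)X 0/2 ✗ · (1,2)O 1/3 ✗ · (1,4)O 0/2 ✗
Row 2: (2,1)O 1/2 ✓ · (2,2)O 3/3 ✓ · (2,4)X 0/1 ✗
Row 3: (3,2)O 1/1 ✓

(0,2), (0,3), (0,4), (1,1), (1,2), (1,4), (2,4)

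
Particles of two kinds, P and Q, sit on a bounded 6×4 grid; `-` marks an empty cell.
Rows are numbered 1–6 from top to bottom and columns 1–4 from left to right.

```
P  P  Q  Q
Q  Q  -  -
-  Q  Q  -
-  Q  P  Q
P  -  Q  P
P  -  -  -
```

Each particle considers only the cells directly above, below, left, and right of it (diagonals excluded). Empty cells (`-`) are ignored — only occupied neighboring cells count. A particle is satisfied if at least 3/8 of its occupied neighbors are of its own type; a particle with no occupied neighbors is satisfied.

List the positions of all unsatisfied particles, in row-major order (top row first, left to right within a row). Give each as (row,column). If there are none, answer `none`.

(1,1)P 1/2 ✓
(1,2)P 1/3 ✗
(1,3)Q 1/2 ✓
(1,4)Q 1/1 ✓
(2,1)Q 1/2 ✓
(2,2)Q 2/3 ✓
(3,2)Q 3/3 ✓
(3,3)Q 1/2 ✓
(4,2)Q 1/2 ✓
(4,3)P 0/4 ✗
(4,4)Q 0/2 ✗
(5,1)P 1/1 ✓
(5,3)Q 0/2 ✗
(5,4)P 0/2 ✗
(6,1)P 1/1 ✓

(1,2), (4,3), (4,4), (5,3), (5,4)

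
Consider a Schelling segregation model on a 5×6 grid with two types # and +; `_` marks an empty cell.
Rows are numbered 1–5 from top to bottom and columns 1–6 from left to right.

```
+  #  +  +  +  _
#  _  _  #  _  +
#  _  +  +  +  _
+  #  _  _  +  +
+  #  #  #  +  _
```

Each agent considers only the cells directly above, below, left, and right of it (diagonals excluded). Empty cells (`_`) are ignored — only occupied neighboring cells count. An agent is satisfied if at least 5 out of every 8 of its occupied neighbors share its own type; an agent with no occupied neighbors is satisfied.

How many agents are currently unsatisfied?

11

(1,1)+ 0/2 not
(1,2)# 0/2 not
(1,3)+ 1/2 not
(1,4)+ 2/3 satisfied
(1,5)+ 1/1 satisfied
(2,1)# 1/2 not
(2,4)# 0/2 not
(2,6)+ 0/0 satisfied
(3,1)# 1/2 not
(3,3)+ 1/1 satisfied
(3,4)+ 2/3 satisfied
(3,5)+ 2/2 satisfied
(4,1)+ 1/3 not
(4,2)# 1/2 not
(4,5)+ 3/3 satisfied
(4,6)+ 1/1 satisfied
(5,1)+ 1/2 not
(5,2)# 2/3 satisfied
(5,3)# 2/2 satisfied
(5,4)# 1/2 not
(5,5)+ 1/2 not
Unsatisfied: (1,1), (1,2), (1,3), (2,1), (2,4), (3,1), (4,1), (4,2), (5,1), (5,4), (5,5) — 11 in total.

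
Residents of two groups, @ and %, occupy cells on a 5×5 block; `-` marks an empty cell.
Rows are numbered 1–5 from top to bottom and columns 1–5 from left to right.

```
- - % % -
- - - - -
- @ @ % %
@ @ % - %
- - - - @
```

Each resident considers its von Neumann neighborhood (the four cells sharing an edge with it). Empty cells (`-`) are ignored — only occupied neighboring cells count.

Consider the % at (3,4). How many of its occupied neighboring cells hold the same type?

Occupied neighbors of (3,4): (3,3)=@, (3,5)=%.
Same type (%): 1 of 2.

1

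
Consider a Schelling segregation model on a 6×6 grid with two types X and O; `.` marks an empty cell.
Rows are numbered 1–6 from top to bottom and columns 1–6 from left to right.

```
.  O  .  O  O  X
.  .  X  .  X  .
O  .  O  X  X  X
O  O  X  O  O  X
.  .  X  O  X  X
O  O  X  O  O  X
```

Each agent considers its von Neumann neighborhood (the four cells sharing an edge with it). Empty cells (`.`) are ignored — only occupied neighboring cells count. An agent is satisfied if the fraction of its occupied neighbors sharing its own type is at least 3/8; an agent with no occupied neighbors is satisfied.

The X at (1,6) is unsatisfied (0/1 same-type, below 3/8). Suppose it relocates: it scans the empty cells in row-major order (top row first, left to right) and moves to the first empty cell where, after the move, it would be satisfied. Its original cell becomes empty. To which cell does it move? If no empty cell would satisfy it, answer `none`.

(2,2)

Vacating (1,6). Empty cells in order:
  (1,1): 0/1 same-type → still unsatisfied.
  (1,3): 1/3 same-type → still unsatisfied.
  (2,1): 0/1 same-type → still unsatisfied.
  (2,2): 1/2 same-type → satisfied — stop here.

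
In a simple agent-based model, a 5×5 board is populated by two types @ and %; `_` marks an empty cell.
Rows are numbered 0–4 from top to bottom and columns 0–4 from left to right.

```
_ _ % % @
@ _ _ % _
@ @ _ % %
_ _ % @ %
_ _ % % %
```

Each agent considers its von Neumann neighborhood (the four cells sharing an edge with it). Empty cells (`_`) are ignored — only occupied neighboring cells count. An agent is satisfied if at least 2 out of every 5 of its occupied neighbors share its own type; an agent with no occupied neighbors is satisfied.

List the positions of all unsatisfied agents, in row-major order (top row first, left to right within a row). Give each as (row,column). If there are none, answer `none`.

(0,2)% 1/1 satisfied
(0,3)% 2/3 satisfied
(0,4)@ 0/1 not
(1,0)@ 1/1 satisfied
(1,3)% 2/2 satisfied
(2,0)@ 2/2 satisfied
(2,1)@ 1/1 satisfied
(2,3)% 2/3 satisfied
(2,4)% 2/2 satisfied
(3,2)% 1/2 satisfied
(3,3)@ 0/4 not
(3,4)% 2/3 satisfied
(4,2)% 2/2 satisfied
(4,3)% 2/3 satisfied
(4,4)% 2/2 satisfied

(0,4), (3,3)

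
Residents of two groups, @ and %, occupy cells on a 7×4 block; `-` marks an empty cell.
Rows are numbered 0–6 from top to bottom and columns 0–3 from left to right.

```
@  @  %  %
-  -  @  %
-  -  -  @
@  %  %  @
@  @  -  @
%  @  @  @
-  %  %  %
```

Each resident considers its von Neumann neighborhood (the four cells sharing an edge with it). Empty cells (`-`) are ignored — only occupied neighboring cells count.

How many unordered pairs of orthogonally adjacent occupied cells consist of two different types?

Scan each occupied cell's neighbors to the right and below so each pair is counted once.
Row 0: @(0,0)–@(0,1)= @(0,1)–%(0,2)≠ %(0,2)–%(0,3)= %(0,2)–@(1,2)≠ %(0,3)–%(1,3)=  → 2/5 unlike.
Row 1: @(1,2)–%(1,3)≠ %(1,3)–@(2,3)≠  → 2/2 unlike.
Row 2: @(2,3)–@(3,3)=  → 0/1 unlike.
Row 3: @(3,0)–%(3,1)≠ @(3,0)–@(4,0)= %(3,1)–%(3,2)= %(3,1)–@(4,1)≠ %(3,2)–@(3,3)≠ @(3,3)–@(4,3)=  → 3/6 unlike.
Row 4: @(4,0)–@(4,1)= @(4,0)–%(5,0)≠ @(4,1)–@(5,1)= @(4,3)–@(5,3)=  → 1/4 unlike.
Row 5: %(5,0)–@(5,1)≠ @(5,1)–@(5,2)= @(5,1)–%(6,1)≠ @(5,2)–@(5,3)= @(5,2)–%(6,2)≠ @(5,3)–%(6,3)≠  → 4/6 unlike.
Row 6: %(6,1)–%(6,2)= %(6,2)–%(6,3)=  → 0/2 unlike.
Total adjacent occupied pairs: 26; unlike-type pairs: 12.

12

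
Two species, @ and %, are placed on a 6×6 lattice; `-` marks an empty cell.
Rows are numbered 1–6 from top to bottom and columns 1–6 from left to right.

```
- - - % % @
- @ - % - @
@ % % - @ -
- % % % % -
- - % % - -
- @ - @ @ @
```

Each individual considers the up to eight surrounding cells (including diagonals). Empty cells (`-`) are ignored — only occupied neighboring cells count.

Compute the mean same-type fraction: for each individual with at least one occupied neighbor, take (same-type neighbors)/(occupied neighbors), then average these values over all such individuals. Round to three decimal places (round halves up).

(1,4)% 2/2
(1,5)% 2/4
(1,6)@ 1/2
(2,2)@ 1/3
(2,4)% 3/4
(2,6)@ 2/3
(3,1)@ 1/3
(3,2)% 3/5
(3,3)% 5/6
(3,5)@ 1/4
(4,2)% 4/5
(4,3)% 6/6
(4,4)% 5/6
(4,5)% 2/3
(5,3)% 4/6
(5,4)% 4/6
(6,2)@ 0/1
(6,4)@ 1/3
(6,5)@ 2/3
(6,6)@ 1/1
Sum over 20 individuals: 2/2 + 2/4 + 1/2 + 1/3 + 3/4 + 2/3 + 1/3 + 3/5 + 5/6 + 1/4 + 4/5 + 6/6 + 5/6 + 2/3 + 4/6 + 4/6 + 0/1 + 1/3 + 2/3 + 1/1 = 62/5; mean = 62/5 ÷ 20 = 31/50 = 0.62 → 0.620.

0.620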